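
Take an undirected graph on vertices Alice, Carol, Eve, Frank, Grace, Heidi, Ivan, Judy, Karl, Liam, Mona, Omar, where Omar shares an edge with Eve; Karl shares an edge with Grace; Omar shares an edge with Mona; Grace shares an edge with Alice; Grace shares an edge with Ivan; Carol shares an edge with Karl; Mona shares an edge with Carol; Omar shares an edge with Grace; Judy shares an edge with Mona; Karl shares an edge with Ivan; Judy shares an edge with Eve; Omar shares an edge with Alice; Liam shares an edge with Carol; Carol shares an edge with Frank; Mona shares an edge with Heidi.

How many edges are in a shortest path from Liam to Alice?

Distance 0: Liam.
Distance 1: Carol.
Distance 2: Frank, Karl, Mona.
Distance 3: Grace, Heidi, Ivan, Judy, Omar.
Distance 4: Alice, Eve — contains Alice.

4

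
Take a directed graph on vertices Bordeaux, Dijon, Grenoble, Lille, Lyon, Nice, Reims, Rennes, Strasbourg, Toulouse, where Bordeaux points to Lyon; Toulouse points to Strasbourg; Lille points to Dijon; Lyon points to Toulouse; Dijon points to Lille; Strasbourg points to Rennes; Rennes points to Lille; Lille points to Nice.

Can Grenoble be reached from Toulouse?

No

Explore from Toulouse.
Distance 1: reach Strasbourg.
Distance 2: reach Rennes.
Distance 3: reach Lille.
Distance 4: reach Dijon, Nice.
The search from Toulouse is exhausted; no directed path reaches Grenoble.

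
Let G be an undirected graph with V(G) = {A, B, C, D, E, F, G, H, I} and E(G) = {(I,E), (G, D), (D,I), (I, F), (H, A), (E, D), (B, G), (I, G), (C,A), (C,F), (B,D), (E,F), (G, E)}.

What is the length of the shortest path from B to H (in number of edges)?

Distance 0: B.
Distance 1: D, G.
Distance 2: E, I.
Distance 3: F.
Distance 4: C.
Distance 5: A.
Distance 6: H — contains H.

6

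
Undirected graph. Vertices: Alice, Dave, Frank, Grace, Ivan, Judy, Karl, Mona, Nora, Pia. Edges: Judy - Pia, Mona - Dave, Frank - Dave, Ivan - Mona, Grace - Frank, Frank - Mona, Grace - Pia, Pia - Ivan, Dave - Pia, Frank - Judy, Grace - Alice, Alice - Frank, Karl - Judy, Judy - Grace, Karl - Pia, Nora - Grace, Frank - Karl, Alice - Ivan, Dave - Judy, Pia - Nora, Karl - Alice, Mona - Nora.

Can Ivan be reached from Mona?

Yes

Explore from Mona.
Distance 1: reach Dave, Frank, Ivan, Nora.
Found Ivan.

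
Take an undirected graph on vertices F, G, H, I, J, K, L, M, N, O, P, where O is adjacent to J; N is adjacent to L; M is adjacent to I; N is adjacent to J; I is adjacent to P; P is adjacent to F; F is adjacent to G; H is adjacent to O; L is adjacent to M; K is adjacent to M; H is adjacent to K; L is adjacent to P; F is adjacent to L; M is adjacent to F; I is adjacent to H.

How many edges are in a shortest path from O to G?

Distance 0: O.
Distance 1: H, J.
Distance 2: I, K, N.
Distance 3: L, M, P.
Distance 4: F.
Distance 5: G — contains G.

5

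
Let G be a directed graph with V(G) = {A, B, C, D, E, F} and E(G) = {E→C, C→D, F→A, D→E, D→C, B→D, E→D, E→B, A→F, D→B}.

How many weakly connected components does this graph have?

2

From A: component {A, F}.
From B: component {B, C, D, E}.
That's 2 components.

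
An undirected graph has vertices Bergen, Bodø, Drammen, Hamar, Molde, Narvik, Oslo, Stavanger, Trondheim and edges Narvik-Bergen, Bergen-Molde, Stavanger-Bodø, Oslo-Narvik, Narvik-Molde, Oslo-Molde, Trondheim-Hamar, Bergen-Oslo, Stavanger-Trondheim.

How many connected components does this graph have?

From Bergen: component {Bergen, Molde, Narvik, Oslo}.
From Bodø: component {Bodø, Hamar, Stavanger, Trondheim}.
From Drammen: component {Drammen}.
That's 3 components.

3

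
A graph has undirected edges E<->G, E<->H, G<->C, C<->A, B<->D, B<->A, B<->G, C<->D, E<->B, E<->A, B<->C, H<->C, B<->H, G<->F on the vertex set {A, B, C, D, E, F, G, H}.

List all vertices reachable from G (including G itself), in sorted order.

A, B, C, D, E, F, G, H

Start at G.
Its neighbours: B, C, E, F.
Then their neighbours: A, D, H.
Every vertex is now reached.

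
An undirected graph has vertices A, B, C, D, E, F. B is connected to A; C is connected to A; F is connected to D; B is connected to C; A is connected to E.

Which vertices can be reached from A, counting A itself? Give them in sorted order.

A, B, C, E

Start at A.
Its neighbours: B, C, E.
Nothing further is reachable.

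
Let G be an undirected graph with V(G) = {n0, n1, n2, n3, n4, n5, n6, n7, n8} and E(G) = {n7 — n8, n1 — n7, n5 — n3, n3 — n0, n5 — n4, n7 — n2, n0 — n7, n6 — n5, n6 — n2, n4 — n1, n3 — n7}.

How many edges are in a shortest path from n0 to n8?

2

Distance 0: n0.
Distance 1: n3, n7.
Distance 2: n1, n2, n5, n8 — contains n8.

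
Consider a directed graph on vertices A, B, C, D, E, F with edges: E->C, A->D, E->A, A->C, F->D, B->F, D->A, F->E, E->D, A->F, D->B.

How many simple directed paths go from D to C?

4

D→A→C
D→A→F→E→C
D→B→F→E→A→C
D→B→F→E→C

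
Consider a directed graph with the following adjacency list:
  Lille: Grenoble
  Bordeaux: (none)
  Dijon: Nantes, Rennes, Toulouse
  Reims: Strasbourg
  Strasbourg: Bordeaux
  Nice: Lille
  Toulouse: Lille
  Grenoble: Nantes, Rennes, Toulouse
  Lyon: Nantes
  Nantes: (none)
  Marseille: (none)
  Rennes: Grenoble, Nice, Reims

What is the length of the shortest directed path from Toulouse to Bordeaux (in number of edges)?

Distance 0: Toulouse.
Distance 1: Lille.
Distance 2: Grenoble.
Distance 3: Nantes, Rennes.
Distance 4: Nice, Reims.
Distance 5: Strasbourg.
Distance 6: Bordeaux — contains Bordeaux.

6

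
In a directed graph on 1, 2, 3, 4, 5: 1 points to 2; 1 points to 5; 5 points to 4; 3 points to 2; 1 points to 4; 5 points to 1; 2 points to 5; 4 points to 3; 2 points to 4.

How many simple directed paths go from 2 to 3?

3

2→4→3
2→5→1→4→3
2→5→4→3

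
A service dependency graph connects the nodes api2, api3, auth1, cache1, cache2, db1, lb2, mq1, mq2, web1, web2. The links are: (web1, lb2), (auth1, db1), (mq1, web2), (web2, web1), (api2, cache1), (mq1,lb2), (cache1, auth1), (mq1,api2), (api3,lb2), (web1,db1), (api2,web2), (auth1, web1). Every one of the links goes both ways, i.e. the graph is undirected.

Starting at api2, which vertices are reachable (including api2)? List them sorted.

api2, api3, auth1, cache1, db1, lb2, mq1, web1, web2

Start at api2.
Its neighbours: cache1, mq1, web2.
Then their neighbours: auth1, lb2, web1.
Then next layer: api3, db1.
Nothing further is reachable.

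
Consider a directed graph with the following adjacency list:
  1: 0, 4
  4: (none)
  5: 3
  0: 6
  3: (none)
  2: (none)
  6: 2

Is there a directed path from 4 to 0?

No

4 has no outgoing edges, so nothing is reachable from it.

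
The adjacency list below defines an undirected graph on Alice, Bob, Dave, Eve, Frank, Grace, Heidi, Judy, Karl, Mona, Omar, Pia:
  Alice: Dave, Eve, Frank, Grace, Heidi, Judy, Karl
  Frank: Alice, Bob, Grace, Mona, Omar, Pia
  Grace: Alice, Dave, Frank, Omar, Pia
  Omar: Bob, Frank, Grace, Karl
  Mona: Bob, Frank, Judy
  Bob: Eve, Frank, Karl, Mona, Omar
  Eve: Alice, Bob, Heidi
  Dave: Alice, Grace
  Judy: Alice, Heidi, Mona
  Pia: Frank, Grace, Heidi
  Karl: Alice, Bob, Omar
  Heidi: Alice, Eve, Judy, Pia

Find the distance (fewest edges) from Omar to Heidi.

Distance 0: Omar.
Distance 1: Bob, Frank, Grace, Karl.
Distance 2: Alice, Dave, Eve, Mona, Pia.
Distance 3: Heidi, Judy — contains Heidi.

3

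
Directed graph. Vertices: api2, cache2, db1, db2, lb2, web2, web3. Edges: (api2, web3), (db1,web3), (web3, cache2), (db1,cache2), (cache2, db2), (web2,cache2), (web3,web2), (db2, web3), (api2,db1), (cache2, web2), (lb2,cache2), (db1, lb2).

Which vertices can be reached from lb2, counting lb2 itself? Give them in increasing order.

Start at lb2.
Its neighbours: cache2.
Then their neighbours: db2, web2.
Then next layer: web3.
Nothing further is reachable.

cache2, db2, lb2, web2, web3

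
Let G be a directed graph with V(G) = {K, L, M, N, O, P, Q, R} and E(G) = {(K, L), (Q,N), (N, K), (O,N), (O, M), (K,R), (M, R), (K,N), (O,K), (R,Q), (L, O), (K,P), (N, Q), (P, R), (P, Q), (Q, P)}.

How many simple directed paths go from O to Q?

O→K→N→Q
O→K→P→Q
O→K→P→R→Q
O→K→R→Q
O→M→R→Q
O→N→K→P→Q
O→N→K→P→R→Q
O→N→K→R→Q
O→N→Q

9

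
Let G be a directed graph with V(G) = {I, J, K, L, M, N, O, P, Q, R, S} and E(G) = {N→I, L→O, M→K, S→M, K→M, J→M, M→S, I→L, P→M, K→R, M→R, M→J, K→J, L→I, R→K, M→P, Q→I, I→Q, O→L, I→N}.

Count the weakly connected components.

2

From I: component {I, L, N, O, Q}.
From J: component {J, K, M, P, R, S}.
That's 2 components.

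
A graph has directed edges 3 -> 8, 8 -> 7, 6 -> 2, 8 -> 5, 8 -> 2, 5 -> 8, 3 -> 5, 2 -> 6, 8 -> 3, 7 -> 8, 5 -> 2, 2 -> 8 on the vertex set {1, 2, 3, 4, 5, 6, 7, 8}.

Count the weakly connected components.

From 1: component {1}.
From 2: component {2, 3, 5, 6, 7, 8}.
From 4: component {4}.
That's 3 components.

3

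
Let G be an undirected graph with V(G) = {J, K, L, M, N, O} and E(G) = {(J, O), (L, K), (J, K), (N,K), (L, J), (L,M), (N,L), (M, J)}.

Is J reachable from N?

Yes

Explore from N.
Distance 1: reach K, L.
Distance 2: reach J, M.
Found J.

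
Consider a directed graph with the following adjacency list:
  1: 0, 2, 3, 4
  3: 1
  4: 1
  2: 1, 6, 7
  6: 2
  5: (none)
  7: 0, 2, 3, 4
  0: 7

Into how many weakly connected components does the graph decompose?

2

From 0: component {0, 1, 2, 3, 4, 6, 7}.
From 5: component {5}.
That's 2 components.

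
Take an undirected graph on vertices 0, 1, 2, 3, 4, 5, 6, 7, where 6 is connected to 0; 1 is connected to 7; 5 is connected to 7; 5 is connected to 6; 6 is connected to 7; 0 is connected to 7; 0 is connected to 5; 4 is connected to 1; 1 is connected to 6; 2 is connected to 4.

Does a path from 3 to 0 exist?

No

3 has no edges, so nothing is reachable from it.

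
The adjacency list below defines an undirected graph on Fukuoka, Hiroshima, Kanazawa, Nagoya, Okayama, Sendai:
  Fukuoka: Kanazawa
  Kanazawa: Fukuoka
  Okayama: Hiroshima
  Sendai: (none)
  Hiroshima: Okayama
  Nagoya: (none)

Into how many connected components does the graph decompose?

4

From Fukuoka: component {Fukuoka, Kanazawa}.
From Hiroshima: component {Hiroshima, Okayama}.
From Nagoya: component {Nagoya}.
From Sendai: component {Sendai}.
That's 4 components.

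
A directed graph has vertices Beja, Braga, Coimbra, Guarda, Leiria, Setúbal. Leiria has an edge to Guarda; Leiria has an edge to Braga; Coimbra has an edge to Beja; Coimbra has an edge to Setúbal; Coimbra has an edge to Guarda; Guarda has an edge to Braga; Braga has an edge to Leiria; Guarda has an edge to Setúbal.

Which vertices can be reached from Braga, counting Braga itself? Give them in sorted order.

Braga, Guarda, Leiria, Setúbal

Start at Braga.
Its neighbours: Leiria.
Then their neighbours: Guarda.
Then next layer: Setúbal.
Nothing further is reachable.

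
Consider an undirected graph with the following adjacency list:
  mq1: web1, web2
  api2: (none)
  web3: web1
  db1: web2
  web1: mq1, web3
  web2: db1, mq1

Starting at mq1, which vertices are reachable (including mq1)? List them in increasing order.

db1, mq1, web1, web2, web3

Start at mq1.
Its neighbours: web1, web2.
Then their neighbours: db1, web3.
Nothing further is reachable.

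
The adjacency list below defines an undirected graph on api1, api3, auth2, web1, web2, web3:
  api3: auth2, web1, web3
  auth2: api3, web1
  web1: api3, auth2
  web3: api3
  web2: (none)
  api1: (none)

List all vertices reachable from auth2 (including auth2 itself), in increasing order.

api3, auth2, web1, web3

Start at auth2.
Its neighbours: api3, web1.
Then their neighbours: web3.
Nothing further is reachable.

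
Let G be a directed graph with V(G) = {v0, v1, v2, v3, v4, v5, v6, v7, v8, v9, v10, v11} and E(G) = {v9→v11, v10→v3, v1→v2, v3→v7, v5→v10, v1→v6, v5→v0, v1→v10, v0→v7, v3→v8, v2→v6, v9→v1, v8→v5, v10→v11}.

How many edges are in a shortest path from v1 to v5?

4

Distance 0: v1.
Distance 1: v2, v6, v10.
Distance 2: v3, v11.
Distance 3: v7, v8.
Distance 4: v5 — contains v5.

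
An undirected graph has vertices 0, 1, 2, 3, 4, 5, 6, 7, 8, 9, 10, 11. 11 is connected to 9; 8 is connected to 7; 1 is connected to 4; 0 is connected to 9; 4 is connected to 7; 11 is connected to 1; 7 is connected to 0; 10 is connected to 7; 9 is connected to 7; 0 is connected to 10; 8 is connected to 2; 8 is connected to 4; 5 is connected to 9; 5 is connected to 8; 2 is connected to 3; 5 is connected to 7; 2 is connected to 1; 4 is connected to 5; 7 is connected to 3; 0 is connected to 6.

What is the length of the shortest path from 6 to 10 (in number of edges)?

2

Distance 0: 6.
Distance 1: 0.
Distance 2: 7, 9, 10 — contains 10.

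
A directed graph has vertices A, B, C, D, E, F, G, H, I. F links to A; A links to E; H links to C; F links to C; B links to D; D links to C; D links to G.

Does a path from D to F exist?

No

Explore from D.
Distance 1: reach C, G.
The search from D is exhausted; no directed path reaches F.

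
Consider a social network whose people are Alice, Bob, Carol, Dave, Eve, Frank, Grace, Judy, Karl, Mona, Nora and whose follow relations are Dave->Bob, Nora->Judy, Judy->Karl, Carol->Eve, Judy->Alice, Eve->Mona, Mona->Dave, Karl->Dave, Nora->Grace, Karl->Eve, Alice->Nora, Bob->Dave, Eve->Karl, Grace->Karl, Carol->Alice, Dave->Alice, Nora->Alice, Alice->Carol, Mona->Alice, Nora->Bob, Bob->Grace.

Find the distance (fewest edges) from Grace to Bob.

3

Distance 0: Grace.
Distance 1: Karl.
Distance 2: Dave, Eve.
Distance 3: Alice, Bob, Mona — contains Bob.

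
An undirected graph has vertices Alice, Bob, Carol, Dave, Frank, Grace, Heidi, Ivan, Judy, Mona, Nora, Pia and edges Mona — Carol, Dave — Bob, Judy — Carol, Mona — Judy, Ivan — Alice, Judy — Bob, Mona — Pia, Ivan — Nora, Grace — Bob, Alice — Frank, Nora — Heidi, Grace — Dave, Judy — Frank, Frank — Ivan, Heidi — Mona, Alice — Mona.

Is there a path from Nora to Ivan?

Explore from Nora.
Distance 1: reach Heidi, Ivan.
Found Ivan.

Yes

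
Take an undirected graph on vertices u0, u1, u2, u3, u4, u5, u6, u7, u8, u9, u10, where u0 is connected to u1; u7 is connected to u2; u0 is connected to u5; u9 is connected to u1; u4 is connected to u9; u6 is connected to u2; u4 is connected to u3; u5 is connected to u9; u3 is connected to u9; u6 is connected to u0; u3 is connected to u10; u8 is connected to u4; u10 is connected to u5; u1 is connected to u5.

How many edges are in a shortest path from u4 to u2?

Distance 0: u4.
Distance 1: u3, u8, u9.
Distance 2: u1, u5, u10.
Distance 3: u0.
Distance 4: u6.
Distance 5: u2 — contains u2.

5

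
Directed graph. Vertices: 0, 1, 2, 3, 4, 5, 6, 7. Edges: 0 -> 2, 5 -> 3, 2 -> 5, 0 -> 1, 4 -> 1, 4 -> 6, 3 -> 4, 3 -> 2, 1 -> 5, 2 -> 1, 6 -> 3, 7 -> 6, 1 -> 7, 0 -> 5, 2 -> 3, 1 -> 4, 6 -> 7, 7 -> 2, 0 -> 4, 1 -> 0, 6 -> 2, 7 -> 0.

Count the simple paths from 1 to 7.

1→0→2→3→4→6→7
1→0→2→5→3→4→6→7
1→0→4→6→7
1→0→5→3→4→6→7
1→4→6→7
1→5→3→4→6→7
1→7

7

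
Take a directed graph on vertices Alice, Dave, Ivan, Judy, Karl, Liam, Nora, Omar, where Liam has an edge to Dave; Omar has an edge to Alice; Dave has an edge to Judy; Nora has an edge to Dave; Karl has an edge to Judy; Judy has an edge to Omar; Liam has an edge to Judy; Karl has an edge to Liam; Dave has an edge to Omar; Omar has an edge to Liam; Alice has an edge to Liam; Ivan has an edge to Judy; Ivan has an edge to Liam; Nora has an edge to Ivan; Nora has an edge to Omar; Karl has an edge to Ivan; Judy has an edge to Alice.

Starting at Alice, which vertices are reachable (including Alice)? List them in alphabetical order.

Start at Alice.
Its neighbours: Liam.
Then their neighbours: Dave, Judy.
Then next layer: Omar.
Nothing further is reachable.

Alice, Dave, Judy, Liam, Omar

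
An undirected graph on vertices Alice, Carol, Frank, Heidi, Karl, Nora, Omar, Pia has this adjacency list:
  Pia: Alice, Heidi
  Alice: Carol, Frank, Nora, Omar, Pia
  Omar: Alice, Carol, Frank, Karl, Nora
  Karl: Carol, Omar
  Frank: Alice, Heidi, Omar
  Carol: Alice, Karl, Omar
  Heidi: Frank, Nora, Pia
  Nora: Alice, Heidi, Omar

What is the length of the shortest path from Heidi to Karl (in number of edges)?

3

Distance 0: Heidi.
Distance 1: Frank, Nora, Pia.
Distance 2: Alice, Omar.
Distance 3: Carol, Karl — contains Karl.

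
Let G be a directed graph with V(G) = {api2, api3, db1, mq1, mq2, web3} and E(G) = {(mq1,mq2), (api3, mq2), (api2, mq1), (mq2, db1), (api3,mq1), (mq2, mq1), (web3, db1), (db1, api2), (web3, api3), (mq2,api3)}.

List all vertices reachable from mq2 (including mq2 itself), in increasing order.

Start at mq2.
Its neighbours: api3, db1, mq1.
Then their neighbours: api2.
Nothing further is reachable.

api2, api3, db1, mq1, mq2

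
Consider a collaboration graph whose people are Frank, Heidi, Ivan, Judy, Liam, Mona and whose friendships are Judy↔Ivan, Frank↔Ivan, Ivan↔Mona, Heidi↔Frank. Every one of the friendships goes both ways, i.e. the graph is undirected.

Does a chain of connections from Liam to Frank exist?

Liam has no edges, so nothing is reachable from it.

No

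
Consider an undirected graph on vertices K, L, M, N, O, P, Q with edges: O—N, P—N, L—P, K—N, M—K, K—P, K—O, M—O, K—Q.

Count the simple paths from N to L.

N–K–P–L
N–O–K–P–L
N–O–M–K–P–L
N–P–L

4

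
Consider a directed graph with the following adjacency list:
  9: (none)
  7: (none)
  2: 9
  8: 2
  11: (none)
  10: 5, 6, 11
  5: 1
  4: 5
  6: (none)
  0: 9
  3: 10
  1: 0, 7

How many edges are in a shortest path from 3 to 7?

4

Distance 0: 3.
Distance 1: 10.
Distance 2: 5, 6, 11.
Distance 3: 1.
Distance 4: 0, 7 — contains 7.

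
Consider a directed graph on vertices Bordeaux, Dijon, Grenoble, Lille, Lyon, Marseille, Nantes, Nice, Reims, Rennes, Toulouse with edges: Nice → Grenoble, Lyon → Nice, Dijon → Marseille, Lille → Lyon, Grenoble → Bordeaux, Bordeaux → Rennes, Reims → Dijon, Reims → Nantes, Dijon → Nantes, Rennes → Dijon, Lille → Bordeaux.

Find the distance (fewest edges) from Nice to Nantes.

5

Distance 0: Nice.
Distance 1: Grenoble.
Distance 2: Bordeaux.
Distance 3: Rennes.
Distance 4: Dijon.
Distance 5: Marseille, Nantes — contains Nantes.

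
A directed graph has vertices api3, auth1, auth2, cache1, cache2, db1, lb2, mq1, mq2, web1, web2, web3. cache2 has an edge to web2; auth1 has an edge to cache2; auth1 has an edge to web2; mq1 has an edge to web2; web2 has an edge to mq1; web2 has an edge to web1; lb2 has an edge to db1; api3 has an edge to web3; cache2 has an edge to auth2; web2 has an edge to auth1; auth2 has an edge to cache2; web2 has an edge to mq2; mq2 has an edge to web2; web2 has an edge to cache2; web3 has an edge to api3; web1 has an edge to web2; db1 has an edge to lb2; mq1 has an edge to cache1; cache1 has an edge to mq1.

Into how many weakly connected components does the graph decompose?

From api3: component {api3, web3}.
From auth1: component {auth1, auth2, cache1, cache2, mq1, mq2, web1, web2}.
From db1: component {db1, lb2}.
That's 3 components.

3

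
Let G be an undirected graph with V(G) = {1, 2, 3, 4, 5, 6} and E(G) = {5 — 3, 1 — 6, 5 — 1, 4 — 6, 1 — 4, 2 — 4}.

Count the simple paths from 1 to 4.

2

1–4
1–6–4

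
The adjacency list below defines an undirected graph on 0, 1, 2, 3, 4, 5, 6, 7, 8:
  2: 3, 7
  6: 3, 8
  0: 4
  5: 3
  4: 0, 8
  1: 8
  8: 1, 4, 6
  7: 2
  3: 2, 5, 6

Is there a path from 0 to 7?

Yes

Explore from 0.
Distance 1: reach 4.
Distance 2: reach 8.
Distance 3: reach 1, 6.
Distance 4: reach 3.
Distance 5: reach 2, 5.
Distance 6: reach 7.
Found 7.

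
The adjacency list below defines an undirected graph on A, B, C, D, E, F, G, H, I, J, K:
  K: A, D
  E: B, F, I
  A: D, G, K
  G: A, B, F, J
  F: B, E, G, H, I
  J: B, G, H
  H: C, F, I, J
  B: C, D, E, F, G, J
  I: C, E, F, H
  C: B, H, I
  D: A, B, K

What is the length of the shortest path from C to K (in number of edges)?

3

Distance 0: C.
Distance 1: B, H, I.
Distance 2: D, E, F, G, J.
Distance 3: A, K — contains K.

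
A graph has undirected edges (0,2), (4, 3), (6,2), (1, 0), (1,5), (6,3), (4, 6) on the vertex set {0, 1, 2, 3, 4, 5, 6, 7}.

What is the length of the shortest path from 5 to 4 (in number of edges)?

5

Distance 0: 5.
Distance 1: 1.
Distance 2: 0.
Distance 3: 2.
Distance 4: 6.
Distance 5: 3, 4 — contains 4.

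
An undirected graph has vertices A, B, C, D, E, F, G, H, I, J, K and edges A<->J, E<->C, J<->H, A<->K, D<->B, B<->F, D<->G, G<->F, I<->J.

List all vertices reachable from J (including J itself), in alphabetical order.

A, H, I, J, K

Start at J.
Its neighbours: A, H, I.
Then their neighbours: K.
Nothing further is reachable.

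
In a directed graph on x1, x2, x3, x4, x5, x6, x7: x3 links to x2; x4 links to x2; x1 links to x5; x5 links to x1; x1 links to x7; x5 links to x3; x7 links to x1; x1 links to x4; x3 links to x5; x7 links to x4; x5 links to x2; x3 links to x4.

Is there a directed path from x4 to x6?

No

Explore from x4.
Distance 1: reach x2.
The search from x4 is exhausted; no directed path reaches x6.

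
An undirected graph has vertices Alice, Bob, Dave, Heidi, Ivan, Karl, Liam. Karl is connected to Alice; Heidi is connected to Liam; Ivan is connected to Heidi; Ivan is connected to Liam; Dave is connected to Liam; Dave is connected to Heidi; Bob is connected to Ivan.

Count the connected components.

From Alice: component {Alice, Karl}.
From Bob: component {Bob, Dave, Heidi, Ivan, Liam}.
That's 2 components.

2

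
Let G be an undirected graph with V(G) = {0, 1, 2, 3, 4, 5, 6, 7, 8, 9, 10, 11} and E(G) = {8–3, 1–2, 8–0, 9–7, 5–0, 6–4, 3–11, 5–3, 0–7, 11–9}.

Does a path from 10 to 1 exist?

No

10 has no edges, so nothing is reachable from it.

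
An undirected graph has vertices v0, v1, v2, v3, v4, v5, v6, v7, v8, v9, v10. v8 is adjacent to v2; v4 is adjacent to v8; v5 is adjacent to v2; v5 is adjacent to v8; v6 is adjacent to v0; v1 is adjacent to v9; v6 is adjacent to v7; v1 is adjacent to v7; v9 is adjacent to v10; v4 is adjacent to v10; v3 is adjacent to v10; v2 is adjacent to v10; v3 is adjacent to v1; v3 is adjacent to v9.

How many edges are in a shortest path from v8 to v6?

Distance 0: v8.
Distance 1: v2, v4, v5.
Distance 2: v10.
Distance 3: v3, v9.
Distance 4: v1.
Distance 5: v7.
Distance 6: v6 — contains v6.

6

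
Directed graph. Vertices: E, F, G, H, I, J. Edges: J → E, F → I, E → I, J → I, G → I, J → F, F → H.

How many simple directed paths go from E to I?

E→I

1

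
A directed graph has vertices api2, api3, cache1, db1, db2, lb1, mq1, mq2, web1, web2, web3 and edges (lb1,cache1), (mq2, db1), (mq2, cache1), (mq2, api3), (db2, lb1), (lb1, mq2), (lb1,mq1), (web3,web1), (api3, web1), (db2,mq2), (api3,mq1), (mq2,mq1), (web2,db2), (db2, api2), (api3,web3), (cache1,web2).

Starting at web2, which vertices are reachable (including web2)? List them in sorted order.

Start at web2.
Its neighbours: db2.
Then their neighbours: api2, lb1, mq2.
Then next layer: api3, cache1, db1, mq1.
Then next layer: web1, web3.
Every vertex is now reached.

api2, api3, cache1, db1, db2, lb1, mq1, mq2, web1, web2, web3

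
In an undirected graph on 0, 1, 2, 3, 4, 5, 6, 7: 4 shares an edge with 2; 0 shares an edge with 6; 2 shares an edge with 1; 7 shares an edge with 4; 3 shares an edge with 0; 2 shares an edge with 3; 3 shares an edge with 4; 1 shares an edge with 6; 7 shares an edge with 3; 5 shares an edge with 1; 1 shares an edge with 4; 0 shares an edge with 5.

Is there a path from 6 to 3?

Explore from 6.
Distance 1: reach 0, 1.
Distance 2: reach 2, 3, 4, 5.
Found 3.

Yes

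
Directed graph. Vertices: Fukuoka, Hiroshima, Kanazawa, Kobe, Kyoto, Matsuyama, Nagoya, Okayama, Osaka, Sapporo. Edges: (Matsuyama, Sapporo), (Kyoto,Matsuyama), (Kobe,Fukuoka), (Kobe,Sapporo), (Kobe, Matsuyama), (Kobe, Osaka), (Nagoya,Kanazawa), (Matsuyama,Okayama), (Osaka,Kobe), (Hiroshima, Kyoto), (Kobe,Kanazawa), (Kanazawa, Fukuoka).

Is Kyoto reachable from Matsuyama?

Explore from Matsuyama.
Distance 1: reach Okayama, Sapporo.
The search from Matsuyama is exhausted; no directed path reaches Kyoto.

No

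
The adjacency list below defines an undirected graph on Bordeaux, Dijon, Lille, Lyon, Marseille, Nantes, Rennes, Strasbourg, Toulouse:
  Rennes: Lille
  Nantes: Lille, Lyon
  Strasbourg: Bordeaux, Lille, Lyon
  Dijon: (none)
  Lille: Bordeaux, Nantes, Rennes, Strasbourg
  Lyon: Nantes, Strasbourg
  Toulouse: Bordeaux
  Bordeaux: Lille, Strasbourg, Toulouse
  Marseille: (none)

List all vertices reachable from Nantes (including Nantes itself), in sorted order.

Bordeaux, Lille, Lyon, Nantes, Rennes, Strasbourg, Toulouse

Start at Nantes.
Its neighbours: Lille, Lyon.
Then their neighbours: Bordeaux, Rennes, Strasbourg.
Then next layer: Toulouse.
Nothing further is reachable.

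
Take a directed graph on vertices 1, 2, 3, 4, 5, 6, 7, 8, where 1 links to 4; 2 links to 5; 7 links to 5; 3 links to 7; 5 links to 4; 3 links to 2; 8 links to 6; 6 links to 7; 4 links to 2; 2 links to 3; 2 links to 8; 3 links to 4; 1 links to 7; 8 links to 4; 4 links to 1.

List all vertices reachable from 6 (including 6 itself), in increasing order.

Start at 6.
Its neighbours: 7.
Then their neighbours: 5.
Then next layer: 4.
Then next layer: 1, 2.
Then next layer: 3, 8.
Every vertex is now reached.

1, 2, 3, 4, 5, 6, 7, 8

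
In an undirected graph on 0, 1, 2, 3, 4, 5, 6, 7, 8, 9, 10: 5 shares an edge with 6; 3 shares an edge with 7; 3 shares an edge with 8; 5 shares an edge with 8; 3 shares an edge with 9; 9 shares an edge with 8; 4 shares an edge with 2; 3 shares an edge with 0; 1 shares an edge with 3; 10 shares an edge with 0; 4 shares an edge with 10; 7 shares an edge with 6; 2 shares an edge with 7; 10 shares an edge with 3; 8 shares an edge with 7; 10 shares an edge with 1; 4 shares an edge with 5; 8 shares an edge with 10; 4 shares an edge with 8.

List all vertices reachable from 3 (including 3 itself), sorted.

Start at 3.
Its neighbours: 0, 1, 7, 8, 9, 10.
Then their neighbours: 2, 4, 5, 6.
Every vertex is now reached.

0, 1, 2, 3, 4, 5, 6, 7, 8, 9, 10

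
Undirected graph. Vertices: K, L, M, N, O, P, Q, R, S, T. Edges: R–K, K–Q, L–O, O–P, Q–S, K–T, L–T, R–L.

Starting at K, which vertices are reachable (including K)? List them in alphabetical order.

K, L, O, P, Q, R, S, T

Start at K.
Its neighbours: Q, R, T.
Then their neighbours: L, S.
Then next layer: O.
Then next layer: P.
Nothing further is reachable.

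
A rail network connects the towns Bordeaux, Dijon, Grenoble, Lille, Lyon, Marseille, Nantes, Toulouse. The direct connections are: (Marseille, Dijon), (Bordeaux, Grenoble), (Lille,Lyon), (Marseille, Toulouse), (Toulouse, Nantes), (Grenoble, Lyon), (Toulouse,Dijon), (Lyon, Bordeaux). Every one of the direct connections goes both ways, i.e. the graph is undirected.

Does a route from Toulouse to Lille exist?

Explore from Toulouse.
Distance 1: reach Dijon, Marseille, Nantes.
The search is exhausted without reaching Lille; it lies in a different component.

No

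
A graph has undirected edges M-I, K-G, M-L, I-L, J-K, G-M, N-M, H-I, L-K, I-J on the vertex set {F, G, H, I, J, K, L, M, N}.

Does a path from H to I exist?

Explore from H.
Distance 1: reach I.
Found I.

Yes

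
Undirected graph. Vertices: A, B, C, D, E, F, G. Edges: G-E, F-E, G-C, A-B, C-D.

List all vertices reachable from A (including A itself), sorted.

Start at A.
Its neighbours: B.
Nothing further is reachable.

A, B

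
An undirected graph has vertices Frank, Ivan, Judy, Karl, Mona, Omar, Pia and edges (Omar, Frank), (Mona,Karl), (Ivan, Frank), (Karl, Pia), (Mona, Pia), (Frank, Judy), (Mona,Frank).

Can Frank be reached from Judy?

Yes

Explore from Judy.
Distance 1: reach Frank.
Found Frank.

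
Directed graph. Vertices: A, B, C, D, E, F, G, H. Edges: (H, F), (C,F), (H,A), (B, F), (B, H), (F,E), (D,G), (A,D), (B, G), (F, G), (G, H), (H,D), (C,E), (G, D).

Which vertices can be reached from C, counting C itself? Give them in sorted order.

Start at C.
Its neighbours: E, F.
Then their neighbours: G.
Then next layer: D, H.
Then next layer: A.
Nothing further is reachable.

A, C, D, E, F, G, H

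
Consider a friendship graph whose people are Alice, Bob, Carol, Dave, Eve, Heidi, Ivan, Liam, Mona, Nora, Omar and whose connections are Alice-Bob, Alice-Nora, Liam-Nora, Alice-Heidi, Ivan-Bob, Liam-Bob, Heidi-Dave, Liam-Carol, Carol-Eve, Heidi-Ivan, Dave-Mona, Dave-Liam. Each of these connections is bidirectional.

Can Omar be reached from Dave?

No

Explore from Dave.
Distance 1: reach Heidi, Liam, Mona.
Distance 2: reach Alice, Bob, Carol, Ivan, Nora.
Distance 3: reach Eve.
The search is exhausted without reaching Omar; it lies in a different component.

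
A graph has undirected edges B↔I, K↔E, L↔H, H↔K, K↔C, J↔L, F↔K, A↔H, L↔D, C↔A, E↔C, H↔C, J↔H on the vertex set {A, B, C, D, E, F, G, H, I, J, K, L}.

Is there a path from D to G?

Explore from D.
Distance 1: reach L.
Distance 2: reach H, J.
Distance 3: reach A, C, K.
Distance 4: reach E, F.
The search is exhausted without reaching G; it lies in a different component.

No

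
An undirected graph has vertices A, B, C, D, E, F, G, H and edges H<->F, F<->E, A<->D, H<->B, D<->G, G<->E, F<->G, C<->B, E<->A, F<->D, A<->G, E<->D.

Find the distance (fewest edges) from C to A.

5

Distance 0: C.
Distance 1: B.
Distance 2: H.
Distance 3: F.
Distance 4: D, E, G.
Distance 5: A — contains A.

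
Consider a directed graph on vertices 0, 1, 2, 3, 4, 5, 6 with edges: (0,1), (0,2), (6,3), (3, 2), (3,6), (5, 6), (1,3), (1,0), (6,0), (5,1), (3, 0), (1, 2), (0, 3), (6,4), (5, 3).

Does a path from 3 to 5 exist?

No

Explore from 3.
Distance 1: reach 0, 2, 6.
Distance 2: reach 1, 4.
The search from 3 is exhausted; no directed path reaches 5.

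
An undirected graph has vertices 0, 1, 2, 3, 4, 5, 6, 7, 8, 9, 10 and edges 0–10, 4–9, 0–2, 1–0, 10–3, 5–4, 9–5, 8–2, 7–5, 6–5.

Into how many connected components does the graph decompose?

2

From 0: component {0, 1, 2, 3, 8, 10}.
From 4: component {4, 5, 6, 7, 9}.
That's 2 components.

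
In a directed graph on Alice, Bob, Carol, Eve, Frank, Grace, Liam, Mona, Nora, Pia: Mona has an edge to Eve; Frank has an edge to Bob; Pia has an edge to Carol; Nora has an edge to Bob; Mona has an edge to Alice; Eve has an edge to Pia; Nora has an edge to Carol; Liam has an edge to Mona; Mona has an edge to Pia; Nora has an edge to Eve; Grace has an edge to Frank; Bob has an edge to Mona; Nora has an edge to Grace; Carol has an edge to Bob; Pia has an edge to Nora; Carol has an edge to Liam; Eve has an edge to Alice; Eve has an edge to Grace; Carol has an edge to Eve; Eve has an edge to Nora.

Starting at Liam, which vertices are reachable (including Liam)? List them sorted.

Alice, Bob, Carol, Eve, Frank, Grace, Liam, Mona, Nora, Pia

Start at Liam.
Its neighbours: Mona.
Then their neighbours: Alice, Eve, Pia.
Then next layer: Carol, Grace, Nora.
Then next layer: Bob, Frank.
Every vertex is now reached.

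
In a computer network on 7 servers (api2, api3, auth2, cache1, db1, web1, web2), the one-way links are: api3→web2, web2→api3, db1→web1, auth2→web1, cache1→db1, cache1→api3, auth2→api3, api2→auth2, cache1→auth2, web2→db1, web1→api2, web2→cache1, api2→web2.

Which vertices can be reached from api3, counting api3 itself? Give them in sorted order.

api2, api3, auth2, cache1, db1, web1, web2

Start at api3.
Its neighbours: web2.
Then their neighbours: cache1, db1.
Then next layer: auth2, web1.
Then next layer: api2.
Every vertex is now reached.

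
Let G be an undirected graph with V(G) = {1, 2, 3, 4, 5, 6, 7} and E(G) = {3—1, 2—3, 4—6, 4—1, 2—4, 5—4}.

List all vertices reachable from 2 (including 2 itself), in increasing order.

Start at 2.
Its neighbours: 3, 4.
Then their neighbours: 1, 5, 6.
Nothing further is reachable.

1, 2, 3, 4, 5, 6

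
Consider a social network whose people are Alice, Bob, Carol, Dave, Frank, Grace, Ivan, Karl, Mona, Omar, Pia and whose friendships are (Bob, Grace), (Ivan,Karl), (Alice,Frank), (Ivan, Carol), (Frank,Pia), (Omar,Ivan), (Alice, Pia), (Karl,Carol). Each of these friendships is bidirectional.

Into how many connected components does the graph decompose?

5

From Alice: component {Alice, Frank, Pia}.
From Bob: component {Bob, Grace}.
From Carol: component {Carol, Ivan, Karl, Omar}.
From Dave: component {Dave}.
From Mona: component {Mona}.
That's 5 components.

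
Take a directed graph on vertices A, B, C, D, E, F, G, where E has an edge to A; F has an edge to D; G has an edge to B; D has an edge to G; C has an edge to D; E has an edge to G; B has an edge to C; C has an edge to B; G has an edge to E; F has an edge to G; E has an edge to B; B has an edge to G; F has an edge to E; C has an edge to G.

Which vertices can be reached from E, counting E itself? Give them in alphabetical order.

Start at E.
Its neighbours: A, B, G.
Then their neighbours: C.
Then next layer: D.
Nothing further is reachable.

A, B, C, D, E, G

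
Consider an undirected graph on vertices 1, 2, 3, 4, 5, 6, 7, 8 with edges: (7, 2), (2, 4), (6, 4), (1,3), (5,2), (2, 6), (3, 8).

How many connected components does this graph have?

From 1: component {1, 3, 8}.
From 2: component {2, 4, 5, 6, 7}.
That's 2 components.

2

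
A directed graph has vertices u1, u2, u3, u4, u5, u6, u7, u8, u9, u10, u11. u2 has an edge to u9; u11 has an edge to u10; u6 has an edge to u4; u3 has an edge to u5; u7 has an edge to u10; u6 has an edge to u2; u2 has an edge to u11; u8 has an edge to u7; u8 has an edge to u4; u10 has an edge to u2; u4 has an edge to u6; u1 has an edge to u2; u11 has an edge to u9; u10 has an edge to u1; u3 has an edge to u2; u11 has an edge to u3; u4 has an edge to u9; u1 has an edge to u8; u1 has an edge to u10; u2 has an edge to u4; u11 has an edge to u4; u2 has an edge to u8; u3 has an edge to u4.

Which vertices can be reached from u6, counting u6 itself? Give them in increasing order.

Start at u6.
Its neighbours: u2, u4.
Then their neighbours: u8, u9, u11.
Then next layer: u3, u7, u10.
Then next layer: u1, u5.
Every vertex is now reached.

u1, u2, u3, u4, u5, u6, u7, u8, u9, u10, u11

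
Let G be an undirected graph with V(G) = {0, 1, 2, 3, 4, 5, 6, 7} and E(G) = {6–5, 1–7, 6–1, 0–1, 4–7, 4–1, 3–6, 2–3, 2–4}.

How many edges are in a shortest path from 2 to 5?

Distance 0: 2.
Distance 1: 3, 4.
Distance 2: 1, 6, 7.
Distance 3: 0, 5 — contains 5.

3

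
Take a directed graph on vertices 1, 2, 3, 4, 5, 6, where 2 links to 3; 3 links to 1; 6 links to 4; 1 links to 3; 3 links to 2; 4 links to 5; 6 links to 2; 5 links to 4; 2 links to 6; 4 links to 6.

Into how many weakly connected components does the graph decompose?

From 1: component {1, 2, 3, 4, 5, 6}.
That's 1 component.

1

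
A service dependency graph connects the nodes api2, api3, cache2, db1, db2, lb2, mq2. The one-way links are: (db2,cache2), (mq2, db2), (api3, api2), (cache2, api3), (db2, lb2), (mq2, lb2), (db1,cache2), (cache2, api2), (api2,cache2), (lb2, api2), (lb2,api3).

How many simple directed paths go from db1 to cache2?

1

db1→cache2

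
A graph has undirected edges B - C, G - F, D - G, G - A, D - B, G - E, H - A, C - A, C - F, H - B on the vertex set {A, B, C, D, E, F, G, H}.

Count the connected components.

From A: component {A, B, C, D, E, F, G, H}.
That's 1 component.

1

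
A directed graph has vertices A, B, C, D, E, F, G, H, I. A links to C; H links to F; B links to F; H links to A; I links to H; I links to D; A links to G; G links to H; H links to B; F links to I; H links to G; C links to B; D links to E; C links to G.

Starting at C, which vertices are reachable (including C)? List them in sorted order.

Start at C.
Its neighbours: B, G.
Then their neighbours: F, H.
Then next layer: A, I.
Then next layer: D.
Then next layer: E.
Every vertex is now reached.

A, B, C, D, E, F, G, H, I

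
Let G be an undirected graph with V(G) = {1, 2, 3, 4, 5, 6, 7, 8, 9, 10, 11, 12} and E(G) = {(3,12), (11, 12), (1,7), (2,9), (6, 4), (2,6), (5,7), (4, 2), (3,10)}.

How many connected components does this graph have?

4

From 1: component {1, 5, 7}.
From 2: component {2, 4, 6, 9}.
From 3: component {3, 10, 11, 12}.
From 8: component {8}.
That's 4 components.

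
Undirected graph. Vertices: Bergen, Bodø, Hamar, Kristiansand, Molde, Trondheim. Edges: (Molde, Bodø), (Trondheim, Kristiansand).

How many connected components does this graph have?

4

From Bergen: component {Bergen}.
From Bodø: component {Bodø, Molde}.
From Hamar: component {Hamar}.
From Kristiansand: component {Kristiansand, Trondheim}.
That's 4 components.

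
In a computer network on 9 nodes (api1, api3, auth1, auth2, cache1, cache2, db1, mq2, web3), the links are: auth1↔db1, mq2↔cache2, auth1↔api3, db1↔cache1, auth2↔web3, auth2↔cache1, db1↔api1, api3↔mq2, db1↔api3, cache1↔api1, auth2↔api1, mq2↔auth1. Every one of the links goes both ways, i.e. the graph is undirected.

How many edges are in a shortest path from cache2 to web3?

Distance 0: cache2.
Distance 1: mq2.
Distance 2: api3, auth1.
Distance 3: db1.
Distance 4: api1, cache1.
Distance 5: auth2.
Distance 6: web3 — contains web3.

6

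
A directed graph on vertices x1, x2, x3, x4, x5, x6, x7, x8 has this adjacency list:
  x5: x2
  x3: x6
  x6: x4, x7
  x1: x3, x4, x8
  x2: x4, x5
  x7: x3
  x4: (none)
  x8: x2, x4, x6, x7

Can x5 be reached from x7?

Explore from x7.
Distance 1: reach x3.
Distance 2: reach x6.
Distance 3: reach x4.
The search from x7 is exhausted; no directed path reaches x5.

No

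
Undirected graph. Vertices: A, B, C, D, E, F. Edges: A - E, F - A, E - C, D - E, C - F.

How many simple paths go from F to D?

2

F–A–E–D
F–C–E–D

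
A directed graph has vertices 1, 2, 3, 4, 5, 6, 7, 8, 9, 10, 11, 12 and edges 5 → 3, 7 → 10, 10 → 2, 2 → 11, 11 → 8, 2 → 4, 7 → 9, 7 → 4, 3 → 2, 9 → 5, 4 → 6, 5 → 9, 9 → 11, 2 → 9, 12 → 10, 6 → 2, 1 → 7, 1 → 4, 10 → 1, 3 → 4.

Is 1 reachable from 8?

No

8 has no outgoing edges, so nothing is reachable from it.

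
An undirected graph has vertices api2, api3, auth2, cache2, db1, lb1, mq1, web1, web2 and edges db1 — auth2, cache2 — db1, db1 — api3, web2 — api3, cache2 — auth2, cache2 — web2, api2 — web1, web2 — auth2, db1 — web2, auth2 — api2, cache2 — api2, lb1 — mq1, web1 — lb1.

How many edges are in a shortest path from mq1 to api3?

6

Distance 0: mq1.
Distance 1: lb1.
Distance 2: web1.
Distance 3: api2.
Distance 4: auth2, cache2.
Distance 5: db1, web2.
Distance 6: api3 — contains api3.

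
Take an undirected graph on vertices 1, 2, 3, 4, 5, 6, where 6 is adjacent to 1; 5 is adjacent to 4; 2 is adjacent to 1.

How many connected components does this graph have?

3

From 1: component {1, 2, 6}.
From 3: component {3}.
From 4: component {4, 5}.
That's 3 components.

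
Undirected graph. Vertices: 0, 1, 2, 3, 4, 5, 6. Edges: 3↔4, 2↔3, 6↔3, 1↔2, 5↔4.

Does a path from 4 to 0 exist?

No

Explore from 4.
Distance 1: reach 3, 5.
Distance 2: reach 2, 6.
Distance 3: reach 1.
The search is exhausted without reaching 0; it lies in a different component.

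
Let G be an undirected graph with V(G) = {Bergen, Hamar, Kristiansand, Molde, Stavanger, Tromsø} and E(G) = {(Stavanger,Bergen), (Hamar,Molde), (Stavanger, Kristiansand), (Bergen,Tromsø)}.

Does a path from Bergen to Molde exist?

No

Explore from Bergen.
Distance 1: reach Stavanger, Tromsø.
Distance 2: reach Kristiansand.
The search is exhausted without reaching Molde; it lies in a different component.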